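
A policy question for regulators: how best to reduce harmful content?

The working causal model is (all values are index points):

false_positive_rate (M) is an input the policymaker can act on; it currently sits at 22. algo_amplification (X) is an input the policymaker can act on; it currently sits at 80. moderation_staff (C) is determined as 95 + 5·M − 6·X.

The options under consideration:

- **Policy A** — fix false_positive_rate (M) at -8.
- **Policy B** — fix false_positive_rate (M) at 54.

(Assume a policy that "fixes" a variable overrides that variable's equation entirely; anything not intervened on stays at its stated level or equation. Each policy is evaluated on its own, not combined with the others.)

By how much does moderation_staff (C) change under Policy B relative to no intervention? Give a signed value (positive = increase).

160

Baseline:
  M = 22
  X = 80
  C = 95 + 5·22 − 6·80 = -275
Policy B (M := 54):
  M = 54
  X = 80
  C = 95 + 5·54 − 6·80 = -115
Change in C: -115 − (-275) = 160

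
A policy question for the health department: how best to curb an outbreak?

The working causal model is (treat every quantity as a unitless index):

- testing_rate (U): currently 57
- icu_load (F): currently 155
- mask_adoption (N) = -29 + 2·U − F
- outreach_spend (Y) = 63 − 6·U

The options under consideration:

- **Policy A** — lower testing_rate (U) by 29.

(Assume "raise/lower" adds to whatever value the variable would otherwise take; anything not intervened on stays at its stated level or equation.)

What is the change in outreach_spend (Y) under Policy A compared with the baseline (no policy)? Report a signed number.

Baseline:
  U = 57
  Y = 63 − 6·57 = -279
Policy A (U − 29):
  U = 57 − 29 = 28
  Y = 63 − 6·28 = -105
Change in Y: -105 − (-279) = 174

174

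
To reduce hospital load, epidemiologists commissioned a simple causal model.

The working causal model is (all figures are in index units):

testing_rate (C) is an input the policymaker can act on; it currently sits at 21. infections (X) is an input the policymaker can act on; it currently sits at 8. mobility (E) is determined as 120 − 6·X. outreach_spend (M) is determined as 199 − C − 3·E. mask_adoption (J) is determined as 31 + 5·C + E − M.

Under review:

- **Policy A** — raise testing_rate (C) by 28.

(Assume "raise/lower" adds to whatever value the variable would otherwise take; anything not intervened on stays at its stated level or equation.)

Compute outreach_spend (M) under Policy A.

Policy A (C + 28):
  C = 21 + 28 = 49
  X = 8
  E = 120 − 6·8 = 72
  M = 199 − 49 − 3·72 = -66

-66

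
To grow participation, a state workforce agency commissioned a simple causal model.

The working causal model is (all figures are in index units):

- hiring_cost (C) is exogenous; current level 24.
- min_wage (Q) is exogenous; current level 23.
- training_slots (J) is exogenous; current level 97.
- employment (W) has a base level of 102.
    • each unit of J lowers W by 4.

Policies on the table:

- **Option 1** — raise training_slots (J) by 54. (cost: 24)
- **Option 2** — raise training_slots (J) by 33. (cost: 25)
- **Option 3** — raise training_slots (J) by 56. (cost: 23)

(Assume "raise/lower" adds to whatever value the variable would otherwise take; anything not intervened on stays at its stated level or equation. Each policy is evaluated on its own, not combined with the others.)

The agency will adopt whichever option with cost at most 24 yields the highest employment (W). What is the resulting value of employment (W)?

-502

Option 1 (J + 54):
  J = 97 + 54 = 151
  W = 102 − 4·151 = -502
Option 3 (J + 56):
  J = 97 + 56 = 153
  W = 102 − 4·153 = -510
Comparing — Option 1: W=-502, Option 3: W=-510. Highest is -502 (Option 1).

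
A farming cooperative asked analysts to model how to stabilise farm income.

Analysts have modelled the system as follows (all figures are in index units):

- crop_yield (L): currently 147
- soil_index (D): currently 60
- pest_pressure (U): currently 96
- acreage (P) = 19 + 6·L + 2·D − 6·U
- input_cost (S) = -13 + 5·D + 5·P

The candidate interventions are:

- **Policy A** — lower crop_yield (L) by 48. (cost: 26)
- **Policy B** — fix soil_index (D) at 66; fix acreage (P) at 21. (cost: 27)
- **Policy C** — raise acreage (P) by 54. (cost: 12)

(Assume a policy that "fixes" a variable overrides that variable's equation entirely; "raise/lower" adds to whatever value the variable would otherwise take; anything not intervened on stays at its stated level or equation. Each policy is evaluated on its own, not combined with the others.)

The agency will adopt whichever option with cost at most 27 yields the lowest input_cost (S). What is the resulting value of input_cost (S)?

422

Policy A (L − 48):
  L = 147 − 48 = 99
  D = 60
  U = 96
  P = 19 + 6·99 + 2·60 − 6·96 = 157
  S = -13 + 5·60 + 5·157 = 1072
Policy B (D := 66, P := 21):
  L = 147
  D = 66
  U = 96
  P = 21
  S = -13 + 5·66 + 5·21 = 422
Policy C (P + 54):
  L = 147
  D = 60
  U = 96
  P = 19 + 6·147 + 2·60 − 6·96 (+54 from intervention) = 499
  S = -13 + 5·60 + 5·499 = 2782
Comparing — Policy A: S=1072, Policy B: S=422, Policy C: S=2782. Lowest is 422 (Policy B).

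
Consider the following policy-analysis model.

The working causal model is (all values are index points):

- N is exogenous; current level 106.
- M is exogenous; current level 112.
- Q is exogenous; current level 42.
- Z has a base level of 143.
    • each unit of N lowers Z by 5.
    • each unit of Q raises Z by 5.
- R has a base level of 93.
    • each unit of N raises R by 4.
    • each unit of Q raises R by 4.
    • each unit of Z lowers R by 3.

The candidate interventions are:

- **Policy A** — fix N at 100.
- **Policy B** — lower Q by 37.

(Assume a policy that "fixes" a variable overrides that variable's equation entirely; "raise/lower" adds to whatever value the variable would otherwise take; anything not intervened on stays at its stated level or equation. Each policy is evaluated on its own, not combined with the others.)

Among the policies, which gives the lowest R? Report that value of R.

1102

Policy A (N := 100):
  N = 100
  Q = 42
  Z = 143 − 5·100 + 5·42 = -147
  R = 93 + 4·100 + 4·42 − 3·(-147) = 1102
Policy B (Q − 37):
  N = 106
  Q = 42 − 37 = 5
  Z = 143 − 5·106 + 5·5 = -362
  R = 93 + 4·106 + 4·5 − 3·(-362) = 1623
Comparing — Policy A: R=1102, Policy B: R=1623. Lowest is 1102 (Policy A).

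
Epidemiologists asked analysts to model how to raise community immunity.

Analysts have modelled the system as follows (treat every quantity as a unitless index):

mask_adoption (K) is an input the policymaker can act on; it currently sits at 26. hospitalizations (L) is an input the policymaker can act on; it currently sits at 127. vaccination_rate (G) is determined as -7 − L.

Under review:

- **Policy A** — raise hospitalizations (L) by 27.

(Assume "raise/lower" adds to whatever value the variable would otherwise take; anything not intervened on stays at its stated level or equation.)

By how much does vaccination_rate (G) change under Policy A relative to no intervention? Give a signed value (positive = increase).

Baseline:
  L = 127
  G = -7 − 127 = -134
Policy A (L + 27):
  L = 127 + 27 = 154
  G = -7 − 154 = -161
Change in G: -161 − (-134) = -27

-27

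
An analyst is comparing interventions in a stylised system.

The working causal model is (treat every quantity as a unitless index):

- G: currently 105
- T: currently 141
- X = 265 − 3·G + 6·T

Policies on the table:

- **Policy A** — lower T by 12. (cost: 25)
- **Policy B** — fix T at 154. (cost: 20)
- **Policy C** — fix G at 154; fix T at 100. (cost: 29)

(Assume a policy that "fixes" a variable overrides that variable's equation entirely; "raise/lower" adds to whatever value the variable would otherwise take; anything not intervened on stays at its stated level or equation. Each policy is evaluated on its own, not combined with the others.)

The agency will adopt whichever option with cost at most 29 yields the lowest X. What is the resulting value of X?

Policy A (T − 12):
  G = 105
  T = 141 − 12 = 129
  X = 265 − 3·105 + 6·129 = 724
Policy B (T := 154):
  G = 105
  T = 154
  X = 265 − 3·105 + 6·154 = 874
Policy C (G := 154, T := 100):
  G = 154
  T = 100
  X = 265 − 3·154 + 6·100 = 403
Comparing — Policy A: X=724, Policy B: X=874, Policy C: X=403. Lowest is 403 (Policy C).

403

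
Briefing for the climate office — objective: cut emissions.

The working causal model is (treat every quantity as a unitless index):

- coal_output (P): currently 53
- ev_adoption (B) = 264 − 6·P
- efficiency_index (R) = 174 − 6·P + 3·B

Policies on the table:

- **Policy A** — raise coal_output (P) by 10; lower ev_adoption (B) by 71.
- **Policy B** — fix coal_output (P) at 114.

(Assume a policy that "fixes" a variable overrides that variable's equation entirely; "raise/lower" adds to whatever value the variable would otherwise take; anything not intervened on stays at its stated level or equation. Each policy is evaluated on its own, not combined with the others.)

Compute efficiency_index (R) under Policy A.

Policy A (P + 10, B − 71):
  P = 53 + 10 = 63
  B = 264 − 6·63 (−71 from intervention) = -185
  R = 174 − 6·63 + 3·(-185) = -759

-759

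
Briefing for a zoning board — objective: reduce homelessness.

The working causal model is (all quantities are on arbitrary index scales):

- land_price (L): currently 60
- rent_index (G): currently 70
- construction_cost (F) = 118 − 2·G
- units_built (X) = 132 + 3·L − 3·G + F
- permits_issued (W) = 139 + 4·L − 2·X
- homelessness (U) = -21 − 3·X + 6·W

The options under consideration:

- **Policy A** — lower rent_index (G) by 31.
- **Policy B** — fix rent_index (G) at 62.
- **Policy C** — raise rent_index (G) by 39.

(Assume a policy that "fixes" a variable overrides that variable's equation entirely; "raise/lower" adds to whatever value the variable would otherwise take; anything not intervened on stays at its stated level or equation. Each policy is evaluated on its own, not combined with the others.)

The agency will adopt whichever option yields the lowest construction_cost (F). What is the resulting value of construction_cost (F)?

-100

Policy A (G − 31):
  G = 70 − 31 = 39
  F = 118 − 2·39 = 40
Policy B (G := 62):
  G = 62
  F = 118 − 2·62 = -6
Policy C (G + 39):
  G = 70 + 39 = 109
  F = 118 − 2·109 = -100
Comparing — Policy A: F=40, Policy B: F=-6, Policy C: F=-100. Lowest is -100 (Policy C).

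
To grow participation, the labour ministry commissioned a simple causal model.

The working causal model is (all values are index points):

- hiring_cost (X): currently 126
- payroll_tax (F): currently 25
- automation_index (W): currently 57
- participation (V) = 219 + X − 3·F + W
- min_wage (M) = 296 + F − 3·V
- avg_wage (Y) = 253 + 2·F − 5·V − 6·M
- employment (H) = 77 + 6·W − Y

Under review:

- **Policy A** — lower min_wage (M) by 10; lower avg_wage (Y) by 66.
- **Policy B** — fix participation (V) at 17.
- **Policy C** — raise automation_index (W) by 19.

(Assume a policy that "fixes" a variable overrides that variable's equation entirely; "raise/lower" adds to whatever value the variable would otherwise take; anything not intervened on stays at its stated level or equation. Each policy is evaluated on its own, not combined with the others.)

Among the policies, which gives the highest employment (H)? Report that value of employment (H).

1821

Policy A (M − 10, Y − 66):
  X = 126
  F = 25
  W = 57
  V = 219 + 126 − 3·25 + 57 = 327
  M = 296 + 25 − 3·327 (−10 from intervention) = -670
  Y = 253 + 2·25 − 5·327 − 6·(-670) (−66 from intervention) = 2622
  H = 77 + 6·57 − 2622 = -2203
Policy B (V := 17):
  X = 126
  F = 25
  W = 57
  V = 17
  M = 296 + 25 − 3·17 = 270
  Y = 253 + 2·25 − 5·17 − 6·270 = -1402
  H = 77 + 6·57 − (-1402) = 1821
Policy C (W + 19):
  X = 126
  F = 25
  W = 57 + 19 = 76
  V = 219 + 126 − 3·25 + 76 = 346
  M = 296 + 25 − 3·346 = -717
  Y = 253 + 2·25 − 5·346 − 6·(-717) = 2875
  H = 77 + 6·76 − 2875 = -2342
Comparing — Policy A: H=-2203, Policy B: H=1821, Policy C: H=-2342. Highest is 1821 (Policy B).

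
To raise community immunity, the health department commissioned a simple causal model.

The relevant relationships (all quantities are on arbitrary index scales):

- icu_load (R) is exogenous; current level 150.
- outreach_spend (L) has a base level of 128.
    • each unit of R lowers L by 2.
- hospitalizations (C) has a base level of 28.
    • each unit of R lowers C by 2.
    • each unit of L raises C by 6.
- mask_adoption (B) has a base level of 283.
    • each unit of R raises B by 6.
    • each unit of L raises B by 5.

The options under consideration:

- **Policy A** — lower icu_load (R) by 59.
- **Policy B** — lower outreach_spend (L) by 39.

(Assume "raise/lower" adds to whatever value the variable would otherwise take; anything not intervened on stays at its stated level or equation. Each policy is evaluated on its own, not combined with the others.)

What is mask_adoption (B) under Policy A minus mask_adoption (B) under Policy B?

431

Policy A (R − 59):
  R = 150 − 59 = 91
  L = 128 − 2·91 = -54
  B = 283 + 6·91 + 5·(-54) = 559
Policy B (L − 39):
  R = 150
  L = 128 − 2·150 (−39 from intervention) = -211
  B = 283 + 6·150 + 5·(-211) = 128
B: 559 − 128 = 431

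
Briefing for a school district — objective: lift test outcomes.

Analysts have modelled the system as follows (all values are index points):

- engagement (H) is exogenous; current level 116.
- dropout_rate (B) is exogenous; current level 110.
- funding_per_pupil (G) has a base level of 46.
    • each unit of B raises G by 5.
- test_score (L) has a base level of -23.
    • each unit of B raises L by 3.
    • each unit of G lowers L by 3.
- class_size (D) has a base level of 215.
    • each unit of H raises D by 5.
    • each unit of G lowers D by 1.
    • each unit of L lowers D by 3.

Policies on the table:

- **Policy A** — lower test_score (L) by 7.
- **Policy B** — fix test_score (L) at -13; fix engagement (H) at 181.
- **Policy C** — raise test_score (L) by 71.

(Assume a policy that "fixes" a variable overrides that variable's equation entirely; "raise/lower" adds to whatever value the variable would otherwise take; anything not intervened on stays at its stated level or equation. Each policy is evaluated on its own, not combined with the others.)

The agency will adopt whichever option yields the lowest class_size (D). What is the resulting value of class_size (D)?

Policy A (L − 7):
  H = 116
  B = 110
  G = 46 + 5·110 = 596
  L = -23 + 3·110 − 3·596 (−7 from intervention) = -1488
  D = 215 + 5·116 − 596 − 3·(-1488) = 4663
Policy B (L := -13, H := 181):
  H = 181
  B = 110
  G = 46 + 5·110 = 596
  L = -13
  D = 215 + 5·181 − 596 − 3·(-13) = 563
Policy C (L + 71):
  H = 116
  B = 110
  G = 46 + 5·110 = 596
  L = -23 + 3·110 − 3·596 (+71 from intervention) = -1410
  D = 215 + 5·116 − 596 − 3·(-1410) = 4429
Comparing — Policy A: D=4663, Policy B: D=563, Policy C: D=4429. Lowest is 563 (Policy B).

563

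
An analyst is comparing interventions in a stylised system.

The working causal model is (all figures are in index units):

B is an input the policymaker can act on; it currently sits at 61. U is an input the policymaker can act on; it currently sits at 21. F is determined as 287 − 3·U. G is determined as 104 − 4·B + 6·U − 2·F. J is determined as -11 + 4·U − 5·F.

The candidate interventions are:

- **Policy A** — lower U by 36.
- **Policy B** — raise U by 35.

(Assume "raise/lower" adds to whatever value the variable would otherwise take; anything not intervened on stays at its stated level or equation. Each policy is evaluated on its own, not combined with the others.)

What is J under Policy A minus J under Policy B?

-1349

Policy A (U − 36):
  U = 21 − 36 = -15
  F = 287 − 3·(-15) = 332
  J = -11 + 4·(-15) − 5·332 = -1731
Policy B (U + 35):
  U = 21 + 35 = 56
  F = 287 − 3·56 = 119
  J = -11 + 4·56 − 5·119 = -382
J: -1731 − (-382) = -1349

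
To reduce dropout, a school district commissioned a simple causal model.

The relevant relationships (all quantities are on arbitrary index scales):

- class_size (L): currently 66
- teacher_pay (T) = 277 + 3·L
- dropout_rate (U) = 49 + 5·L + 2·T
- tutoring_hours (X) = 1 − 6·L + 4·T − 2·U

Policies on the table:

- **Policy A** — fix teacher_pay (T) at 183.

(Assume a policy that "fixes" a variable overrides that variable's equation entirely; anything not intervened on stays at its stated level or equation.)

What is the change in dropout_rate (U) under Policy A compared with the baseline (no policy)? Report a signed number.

-584

Baseline:
  L = 66
  T = 277 + 3·66 = 475
  U = 49 + 5·66 + 2·475 = 1329
Policy A (T := 183):
  L = 66
  T = 183
  U = 49 + 5·66 + 2·183 = 745
Change in U: 745 − 1329 = -584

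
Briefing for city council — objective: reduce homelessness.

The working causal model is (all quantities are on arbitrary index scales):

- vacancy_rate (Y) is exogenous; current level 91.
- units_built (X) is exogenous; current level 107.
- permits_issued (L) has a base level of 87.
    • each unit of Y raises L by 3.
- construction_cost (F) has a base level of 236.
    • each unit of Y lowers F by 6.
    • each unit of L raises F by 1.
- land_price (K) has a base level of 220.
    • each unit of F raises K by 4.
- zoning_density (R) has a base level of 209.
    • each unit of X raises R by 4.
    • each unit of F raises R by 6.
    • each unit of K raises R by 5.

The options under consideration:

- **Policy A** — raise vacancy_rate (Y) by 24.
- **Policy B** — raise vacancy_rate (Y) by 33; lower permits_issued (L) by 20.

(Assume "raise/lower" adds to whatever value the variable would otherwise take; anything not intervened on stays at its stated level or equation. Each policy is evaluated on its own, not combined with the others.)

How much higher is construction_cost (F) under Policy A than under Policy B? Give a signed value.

47

Policy A (Y + 24):
  Y = 91 + 24 = 115
  L = 87 + 3·115 = 432
  F = 236 − 6·115 + 432 = -22
Policy B (Y + 33, L − 20):
  Y = 91 + 33 = 124
  L = 87 + 3·124 (−20 from intervention) = 439
  F = 236 − 6·124 + 439 = -69
F: -22 − (-69) = 47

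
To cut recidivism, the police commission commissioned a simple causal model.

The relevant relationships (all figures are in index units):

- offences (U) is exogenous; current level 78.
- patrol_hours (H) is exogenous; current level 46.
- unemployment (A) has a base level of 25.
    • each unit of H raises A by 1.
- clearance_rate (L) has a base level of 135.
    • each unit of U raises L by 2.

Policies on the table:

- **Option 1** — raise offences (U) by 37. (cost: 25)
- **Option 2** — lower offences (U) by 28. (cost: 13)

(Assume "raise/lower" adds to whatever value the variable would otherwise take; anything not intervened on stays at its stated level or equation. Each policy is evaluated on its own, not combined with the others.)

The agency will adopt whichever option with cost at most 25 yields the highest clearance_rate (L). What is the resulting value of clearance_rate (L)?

Option 1 (U + 37):
  U = 78 + 37 = 115
  L = 135 + 2·115 = 365
Option 2 (U − 28):
  U = 78 − 28 = 50
  L = 135 + 2·50 = 235
Comparing — Option 1: L=365, Option 2: L=235. Highest is 365 (Option 1).

365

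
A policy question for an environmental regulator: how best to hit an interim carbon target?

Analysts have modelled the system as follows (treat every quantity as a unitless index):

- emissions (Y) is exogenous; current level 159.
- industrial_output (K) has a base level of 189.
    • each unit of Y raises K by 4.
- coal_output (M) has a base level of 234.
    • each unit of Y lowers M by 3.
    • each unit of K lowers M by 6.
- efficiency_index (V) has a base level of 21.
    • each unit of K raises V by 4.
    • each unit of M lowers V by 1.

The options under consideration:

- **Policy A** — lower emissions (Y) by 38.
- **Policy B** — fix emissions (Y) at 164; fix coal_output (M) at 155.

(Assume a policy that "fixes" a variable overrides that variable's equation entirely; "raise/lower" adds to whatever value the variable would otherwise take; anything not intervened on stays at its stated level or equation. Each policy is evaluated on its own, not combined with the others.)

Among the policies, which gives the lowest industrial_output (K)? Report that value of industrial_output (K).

673

Policy A (Y − 38):
  Y = 159 − 38 = 121
  K = 189 + 4·121 = 673
Policy B (Y := 164, M := 155):
  Y = 164
  K = 189 + 4·164 = 845
Comparing — Policy A: K=673, Policy B: K=845. Lowest is 673 (Policy A).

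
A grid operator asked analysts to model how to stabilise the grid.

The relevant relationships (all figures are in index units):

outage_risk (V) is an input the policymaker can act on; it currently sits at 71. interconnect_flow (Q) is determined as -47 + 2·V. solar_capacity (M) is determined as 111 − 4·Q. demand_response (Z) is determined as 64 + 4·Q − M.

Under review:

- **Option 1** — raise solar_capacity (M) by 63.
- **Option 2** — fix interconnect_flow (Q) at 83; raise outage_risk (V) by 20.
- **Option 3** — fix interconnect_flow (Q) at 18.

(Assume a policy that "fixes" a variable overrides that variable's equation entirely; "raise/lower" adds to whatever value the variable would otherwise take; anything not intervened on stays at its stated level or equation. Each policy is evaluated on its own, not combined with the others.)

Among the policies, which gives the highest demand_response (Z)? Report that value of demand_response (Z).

Option 1 (M + 63):
  V = 71
  Q = -47 + 2·71 = 95
  M = 111 − 4·95 (+63 from intervention) = -206
  Z = 64 + 4·95 − (-206) = 650
Option 2 (Q := 83, V + 20):
  V = 71 + 20 = 91
  Q = 83
  M = 111 − 4·83 = -221
  Z = 64 + 4·83 − (-221) = 617
Option 3 (Q := 18):
  V = 71
  Q = 18
  M = 111 − 4·18 = 39
  Z = 64 + 4·18 − 39 = 97
Comparing — Option 1: Z=650, Option 2: Z=617, Option 3: Z=97. Highest is 650 (Option 1).

650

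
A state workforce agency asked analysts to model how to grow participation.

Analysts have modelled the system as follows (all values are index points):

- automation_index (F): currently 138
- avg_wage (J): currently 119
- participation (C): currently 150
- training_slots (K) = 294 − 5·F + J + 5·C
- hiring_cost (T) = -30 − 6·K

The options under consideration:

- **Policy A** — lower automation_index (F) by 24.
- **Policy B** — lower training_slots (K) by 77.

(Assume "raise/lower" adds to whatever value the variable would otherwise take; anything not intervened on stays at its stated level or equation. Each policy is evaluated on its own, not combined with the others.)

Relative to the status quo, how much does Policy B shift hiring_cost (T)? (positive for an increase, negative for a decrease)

462

Baseline:
  F = 138
  J = 119
  C = 150
  K = 294 − 5·138 + 119 + 5·150 = 473
  T = -30 − 6·473 = -2868
Policy B (K − 77):
  F = 138
  J = 119
  C = 150
  K = 294 − 5·138 + 119 + 5·150 (−77 from intervention) = 396
  T = -30 − 6·396 = -2406
Change in T: -2406 − (-2868) = 462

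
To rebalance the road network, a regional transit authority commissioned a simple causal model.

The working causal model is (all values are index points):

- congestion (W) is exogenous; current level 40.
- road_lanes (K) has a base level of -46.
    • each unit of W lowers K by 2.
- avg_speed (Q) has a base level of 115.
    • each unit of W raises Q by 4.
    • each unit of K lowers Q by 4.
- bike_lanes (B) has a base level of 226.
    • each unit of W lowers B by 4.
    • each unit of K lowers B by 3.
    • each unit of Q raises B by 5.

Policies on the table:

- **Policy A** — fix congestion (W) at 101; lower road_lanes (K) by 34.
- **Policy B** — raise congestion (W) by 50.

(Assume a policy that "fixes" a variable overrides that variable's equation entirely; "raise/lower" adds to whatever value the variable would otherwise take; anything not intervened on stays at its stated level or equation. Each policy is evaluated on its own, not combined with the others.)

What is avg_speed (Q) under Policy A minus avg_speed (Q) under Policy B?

Policy A (W := 101, K − 34):
  W = 101
  K = -46 − 2·101 (−34 from intervention) = -282
  Q = 115 + 4·101 − 4·(-282) = 1647
Policy B (W + 50):
  W = 40 + 50 = 90
  K = -46 − 2·90 = -226
  Q = 115 + 4·90 − 4·(-226) = 1379
Q: 1647 − 1379 = 268

268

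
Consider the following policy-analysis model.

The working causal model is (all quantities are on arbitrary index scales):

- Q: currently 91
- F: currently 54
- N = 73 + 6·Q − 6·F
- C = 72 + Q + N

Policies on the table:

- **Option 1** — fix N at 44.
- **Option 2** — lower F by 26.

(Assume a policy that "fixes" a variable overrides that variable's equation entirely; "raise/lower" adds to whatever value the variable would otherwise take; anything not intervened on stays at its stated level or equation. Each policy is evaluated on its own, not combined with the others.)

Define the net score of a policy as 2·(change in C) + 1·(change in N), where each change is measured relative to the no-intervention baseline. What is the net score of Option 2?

Baseline:
  Q = 91
  F = 54
  N = 73 + 6·91 − 6·54 = 295
  C = 72 + 91 + 295 = 458
Option 2 (F − 26):
  Q = 91
  F = 54 − 26 = 28
  N = 73 + 6·91 − 6·28 = 451
  C = 72 + 91 + 451 = 614
ΔC = 614 − 458 = 156; ΔN = 451 − 295 = 156
Score = 2·156 + 1·156 = 468

468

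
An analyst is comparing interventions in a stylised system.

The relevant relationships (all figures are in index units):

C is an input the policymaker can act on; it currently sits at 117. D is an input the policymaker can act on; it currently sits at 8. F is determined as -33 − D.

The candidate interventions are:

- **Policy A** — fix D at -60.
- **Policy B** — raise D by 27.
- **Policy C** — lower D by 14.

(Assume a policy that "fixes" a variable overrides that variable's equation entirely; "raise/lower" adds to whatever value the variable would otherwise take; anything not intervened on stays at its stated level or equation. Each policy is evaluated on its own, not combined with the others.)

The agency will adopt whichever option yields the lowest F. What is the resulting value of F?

Policy A (D := -60):
  D = -60
  F = -33 − (-60) = 27
Policy B (D + 27):
  D = 8 + 27 = 35
  F = -33 − 35 = -68
Policy C (D − 14):
  D = 8 − 14 = -6
  F = -33 − (-6) = -27
Comparing — Policy A: F=27, Policy B: F=-68, Policy C: F=-27. Lowest is -68 (Policy B).

-68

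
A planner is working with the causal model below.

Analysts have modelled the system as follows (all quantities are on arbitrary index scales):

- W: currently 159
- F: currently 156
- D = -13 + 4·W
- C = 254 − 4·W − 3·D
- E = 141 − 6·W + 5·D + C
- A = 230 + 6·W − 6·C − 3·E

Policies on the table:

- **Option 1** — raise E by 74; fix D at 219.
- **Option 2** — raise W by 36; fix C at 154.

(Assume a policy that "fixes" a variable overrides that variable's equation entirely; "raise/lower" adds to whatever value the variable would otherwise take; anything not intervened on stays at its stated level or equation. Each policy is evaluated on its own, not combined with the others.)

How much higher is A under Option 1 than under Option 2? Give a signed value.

Option 1 (E + 74, D := 219):
  W = 159
  D = 219
  C = 254 − 4·159 − 3·219 = -1039
  E = 141 − 6·159 + 5·219 + (-1039) (+74 from intervention) = -683
  A = 230 + 6·159 − 6·(-1039) − 3·(-683) = 9467
Option 2 (W + 36, C := 154):
  W = 159 + 36 = 195
  D = -13 + 4·195 = 767
  C = 154
  E = 141 − 6·195 + 5·767 + 154 = 2960
  A = 230 + 6·195 − 6·154 − 3·2960 = -8404
A: 9467 − (-8404) = 17871

17871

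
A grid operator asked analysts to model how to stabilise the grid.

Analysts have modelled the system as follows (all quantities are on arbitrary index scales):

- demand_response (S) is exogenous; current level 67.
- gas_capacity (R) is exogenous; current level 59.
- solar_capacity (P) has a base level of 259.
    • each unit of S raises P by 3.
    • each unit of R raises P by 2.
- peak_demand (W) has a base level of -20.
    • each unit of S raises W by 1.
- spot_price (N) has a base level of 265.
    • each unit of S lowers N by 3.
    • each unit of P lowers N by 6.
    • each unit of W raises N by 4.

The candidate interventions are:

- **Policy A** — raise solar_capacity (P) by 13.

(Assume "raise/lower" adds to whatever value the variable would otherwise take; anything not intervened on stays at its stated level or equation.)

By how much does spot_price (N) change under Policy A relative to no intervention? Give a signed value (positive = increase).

-78

Baseline:
  S = 67
  R = 59
  P = 259 + 3·67 + 2·59 = 578
  W = -20 + 67 = 47
  N = 265 − 3·67 − 6·578 + 4·47 = -3216
Policy A (P + 13):
  S = 67
  R = 59
  P = 259 + 3·67 + 2·59 (+13 from intervention) = 591
  W = -20 + 67 = 47
  N = 265 − 3·67 − 6·591 + 4·47 = -3294
Change in N: -3294 − (-3216) = -78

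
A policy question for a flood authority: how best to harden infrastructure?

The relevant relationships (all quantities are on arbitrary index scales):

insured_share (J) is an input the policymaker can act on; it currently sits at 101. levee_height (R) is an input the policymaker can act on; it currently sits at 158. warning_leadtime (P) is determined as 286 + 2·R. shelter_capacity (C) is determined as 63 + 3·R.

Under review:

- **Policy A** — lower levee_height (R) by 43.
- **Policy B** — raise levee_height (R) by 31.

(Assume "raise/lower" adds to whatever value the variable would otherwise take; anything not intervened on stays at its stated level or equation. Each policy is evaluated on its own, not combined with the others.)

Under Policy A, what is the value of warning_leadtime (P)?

Policy A (R − 43):
  R = 158 − 43 = 115
  P = 286 + 2·115 = 516

516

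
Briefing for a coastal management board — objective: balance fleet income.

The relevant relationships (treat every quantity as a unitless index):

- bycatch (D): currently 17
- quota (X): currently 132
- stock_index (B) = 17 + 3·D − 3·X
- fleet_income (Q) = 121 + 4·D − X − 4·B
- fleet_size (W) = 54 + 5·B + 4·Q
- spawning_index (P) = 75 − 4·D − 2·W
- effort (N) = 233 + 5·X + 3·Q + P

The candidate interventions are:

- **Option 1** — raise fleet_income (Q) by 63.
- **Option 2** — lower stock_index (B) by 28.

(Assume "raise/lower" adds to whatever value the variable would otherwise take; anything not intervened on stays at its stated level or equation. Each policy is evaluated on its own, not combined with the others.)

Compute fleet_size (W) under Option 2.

Option 2 (B − 28):
  D = 17
  X = 132
  B = 17 + 3·17 − 3·132 (−28 from intervention) = -356
  Q = 121 + 4·17 − 132 − 4·(-356) = 1481
  W = 54 + 5·(-356) + 4·1481 = 4198

4198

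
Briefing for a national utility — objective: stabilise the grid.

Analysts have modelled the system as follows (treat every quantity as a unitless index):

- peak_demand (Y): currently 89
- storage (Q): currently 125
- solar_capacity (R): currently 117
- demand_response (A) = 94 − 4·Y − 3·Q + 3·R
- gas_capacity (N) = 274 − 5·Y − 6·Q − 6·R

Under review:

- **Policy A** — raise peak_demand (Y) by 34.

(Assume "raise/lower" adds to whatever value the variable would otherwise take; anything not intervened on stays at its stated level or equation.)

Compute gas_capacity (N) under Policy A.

-1793

Policy A (Y + 34):
  Y = 89 + 34 = 123
  Q = 125
  R = 117
  N = 274 − 5·123 − 6·125 − 6·117 = -1793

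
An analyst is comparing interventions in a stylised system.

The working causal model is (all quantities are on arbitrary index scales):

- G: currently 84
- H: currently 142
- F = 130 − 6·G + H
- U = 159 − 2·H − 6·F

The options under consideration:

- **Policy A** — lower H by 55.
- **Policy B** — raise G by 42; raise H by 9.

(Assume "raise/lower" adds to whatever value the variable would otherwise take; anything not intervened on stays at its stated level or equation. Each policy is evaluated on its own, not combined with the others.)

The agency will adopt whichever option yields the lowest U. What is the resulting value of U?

Policy A (H − 55):
  G = 84
  H = 142 − 55 = 87
  F = 130 − 6·84 + 87 = -287
  U = 159 − 2·87 − 6·(-287) = 1707
Policy B (G + 42, H + 9):
  G = 84 + 42 = 126
  H = 142 + 9 = 151
  F = 130 − 6·126 + 151 = -475
  U = 159 − 2·151 − 6·(-475) = 2707
Comparing — Policy A: U=1707, Policy B: U=2707. Lowest is 1707 (Policy A).

1707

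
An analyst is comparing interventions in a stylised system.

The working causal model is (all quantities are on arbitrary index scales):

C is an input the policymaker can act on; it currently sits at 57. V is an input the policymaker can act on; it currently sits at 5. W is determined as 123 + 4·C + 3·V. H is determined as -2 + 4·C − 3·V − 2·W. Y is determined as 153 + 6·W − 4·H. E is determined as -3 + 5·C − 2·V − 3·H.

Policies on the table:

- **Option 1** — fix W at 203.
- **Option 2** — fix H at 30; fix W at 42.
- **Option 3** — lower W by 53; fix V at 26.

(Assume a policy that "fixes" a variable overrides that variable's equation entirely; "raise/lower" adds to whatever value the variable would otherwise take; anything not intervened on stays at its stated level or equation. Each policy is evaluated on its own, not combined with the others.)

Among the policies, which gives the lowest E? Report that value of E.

182

Option 1 (W := 203):
  C = 57
  V = 5
  W = 203
  H = -2 + 4·57 − 3·5 − 2·203 = -195
  E = -3 + 5·57 − 2·5 − 3·(-195) = 857
Option 2 (H := 30, W := 42):
  C = 57
  V = 5
  W = 42
  H = 30
  E = -3 + 5·57 − 2·5 − 3·30 = 182
Option 3 (W − 53, V := 26):
  C = 57
  V = 26
  W = 123 + 4·57 + 3·26 (−53 from intervention) = 376
  H = -2 + 4·57 − 3·26 − 2·376 = -604
  E = -3 + 5·57 − 2·26 − 3·(-604) = 2042
Comparing — Option 1: E=857, Option 2: E=182, Option 3: E=2042. Lowest is 182 (Option 2).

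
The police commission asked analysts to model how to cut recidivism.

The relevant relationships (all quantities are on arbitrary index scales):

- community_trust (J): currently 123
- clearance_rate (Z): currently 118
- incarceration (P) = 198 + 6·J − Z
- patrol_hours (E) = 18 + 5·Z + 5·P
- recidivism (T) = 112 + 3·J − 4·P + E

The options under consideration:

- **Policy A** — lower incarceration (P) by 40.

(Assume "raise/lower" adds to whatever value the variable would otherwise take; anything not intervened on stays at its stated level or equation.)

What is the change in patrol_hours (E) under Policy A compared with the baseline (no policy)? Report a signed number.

Baseline:
  J = 123
  Z = 118
  P = 198 + 6·123 − 118 = 818
  E = 18 + 5·118 + 5·818 = 4698
Policy A (P − 40):
  J = 123
  Z = 118
  P = 198 + 6·123 − 118 (−40 from intervention) = 778
  E = 18 + 5·118 + 5·778 = 4498
Change in E: 4498 − 4698 = -200

-200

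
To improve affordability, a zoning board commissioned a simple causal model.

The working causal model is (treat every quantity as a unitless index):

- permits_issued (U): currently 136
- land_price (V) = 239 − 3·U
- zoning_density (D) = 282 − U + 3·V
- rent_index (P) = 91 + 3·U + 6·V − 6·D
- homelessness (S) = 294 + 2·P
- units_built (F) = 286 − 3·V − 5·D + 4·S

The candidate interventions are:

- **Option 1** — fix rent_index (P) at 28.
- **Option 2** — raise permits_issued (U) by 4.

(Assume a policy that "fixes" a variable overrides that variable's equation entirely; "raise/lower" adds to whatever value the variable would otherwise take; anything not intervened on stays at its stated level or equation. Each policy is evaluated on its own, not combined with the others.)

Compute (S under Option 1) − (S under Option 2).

-3606

Option 1 (P := 28):
  U = 136
  V = 239 − 3·136 = -169
  D = 282 − 136 + 3·(-169) = -361
  P = 28
  S = 294 + 2·28 = 350
Option 2 (U + 4):
  U = 136 + 4 = 140
  V = 239 − 3·140 = -181
  D = 282 − 140 + 3·(-181) = -401
  P = 91 + 3·140 + 6·(-181) − 6·(-401) = 1831
  S = 294 + 2·1831 = 3956
S: 350 − 3956 = -3606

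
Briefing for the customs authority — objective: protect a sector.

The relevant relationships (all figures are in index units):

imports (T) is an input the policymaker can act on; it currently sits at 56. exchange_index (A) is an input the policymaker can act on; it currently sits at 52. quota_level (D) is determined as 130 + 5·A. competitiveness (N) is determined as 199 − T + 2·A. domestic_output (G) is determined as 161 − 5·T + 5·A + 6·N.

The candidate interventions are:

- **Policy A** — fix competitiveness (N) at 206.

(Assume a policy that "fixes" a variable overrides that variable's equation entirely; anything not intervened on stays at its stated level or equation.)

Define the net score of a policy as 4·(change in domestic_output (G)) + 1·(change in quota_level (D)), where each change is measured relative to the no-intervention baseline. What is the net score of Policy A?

-984

Baseline:
  T = 56
  A = 52
  D = 130 + 5·52 = 390
  N = 199 − 56 + 2·52 = 247
  G = 161 − 5·56 + 5·52 + 6·247 = 1623
Policy A (N := 206):
  T = 56
  A = 52
  D = 130 + 5·52 = 390
  N = 206
  G = 161 − 5·56 + 5·52 + 6·206 = 1377
ΔG = 1377 − 1623 = -246; ΔD = 390 − 390 = 0
Score = 4·(-246) + 1·0 = -984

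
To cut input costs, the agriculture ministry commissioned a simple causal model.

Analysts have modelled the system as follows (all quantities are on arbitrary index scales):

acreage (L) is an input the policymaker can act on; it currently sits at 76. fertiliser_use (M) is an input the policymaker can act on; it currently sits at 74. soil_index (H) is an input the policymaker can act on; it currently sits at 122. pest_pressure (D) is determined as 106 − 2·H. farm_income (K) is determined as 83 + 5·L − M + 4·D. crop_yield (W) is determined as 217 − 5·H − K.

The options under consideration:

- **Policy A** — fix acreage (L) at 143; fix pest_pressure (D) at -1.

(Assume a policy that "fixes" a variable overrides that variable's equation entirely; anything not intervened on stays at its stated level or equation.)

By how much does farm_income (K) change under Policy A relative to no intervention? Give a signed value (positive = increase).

Baseline:
  L = 76
  M = 74
  H = 122
  D = 106 − 2·122 = -138
  K = 83 + 5·76 − 74 + 4·(-138) = -163
Policy A (L := 143, D := -1):
  L = 143
  M = 74
  H = 122
  D = -1
  K = 83 + 5·143 − 74 + 4·(-1) = 720
Change in K: 720 − (-163) = 883

883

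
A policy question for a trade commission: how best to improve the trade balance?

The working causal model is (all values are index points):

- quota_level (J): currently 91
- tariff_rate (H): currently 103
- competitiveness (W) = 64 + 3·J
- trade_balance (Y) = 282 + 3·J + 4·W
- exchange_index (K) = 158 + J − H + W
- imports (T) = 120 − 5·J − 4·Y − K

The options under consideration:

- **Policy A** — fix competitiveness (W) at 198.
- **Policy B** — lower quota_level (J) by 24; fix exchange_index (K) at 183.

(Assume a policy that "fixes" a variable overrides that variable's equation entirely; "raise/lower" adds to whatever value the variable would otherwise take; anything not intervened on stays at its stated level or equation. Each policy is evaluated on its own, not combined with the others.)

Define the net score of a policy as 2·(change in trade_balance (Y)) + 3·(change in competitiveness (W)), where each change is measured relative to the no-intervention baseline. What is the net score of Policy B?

-936

Baseline:
  J = 91
  W = 64 + 3·91 = 337
  Y = 282 + 3·91 + 4·337 = 1903
Policy B (J − 24, K := 183):
  J = 91 − 24 = 67
  W = 64 + 3·67 = 265
  Y = 282 + 3·67 + 4·265 = 1543
ΔY = 1543 − 1903 = -360; ΔW = 265 − 337 = -72
Score = 2·(-360) + 3·(-72) = -936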